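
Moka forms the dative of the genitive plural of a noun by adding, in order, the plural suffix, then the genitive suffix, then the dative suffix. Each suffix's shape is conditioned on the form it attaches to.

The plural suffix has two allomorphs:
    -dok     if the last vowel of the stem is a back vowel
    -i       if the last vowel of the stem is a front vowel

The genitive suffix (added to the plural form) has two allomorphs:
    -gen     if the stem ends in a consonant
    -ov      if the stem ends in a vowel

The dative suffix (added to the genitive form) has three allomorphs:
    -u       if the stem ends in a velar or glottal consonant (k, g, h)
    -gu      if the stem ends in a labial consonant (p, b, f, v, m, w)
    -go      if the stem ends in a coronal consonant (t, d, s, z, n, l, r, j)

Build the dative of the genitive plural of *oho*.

ohodokgengo

The last vowel of *oho* is /o/, which is a back vowel, so the plural suffix is -dok, giving *ohodok*.
Since the final sound of the plural form *ohodok* is /k/ (a consonant), it takes -gen, giving *ohodokgen*.
The genitive form *ohodokgen*: final consonant = /n/, coronal → -go → *ohodokgengo*.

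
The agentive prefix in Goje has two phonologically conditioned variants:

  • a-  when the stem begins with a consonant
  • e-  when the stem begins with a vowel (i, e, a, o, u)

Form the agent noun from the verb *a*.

ea

The first sound of *a* is /a/, which is a vowel, so the prefix is e-, giving *ea*.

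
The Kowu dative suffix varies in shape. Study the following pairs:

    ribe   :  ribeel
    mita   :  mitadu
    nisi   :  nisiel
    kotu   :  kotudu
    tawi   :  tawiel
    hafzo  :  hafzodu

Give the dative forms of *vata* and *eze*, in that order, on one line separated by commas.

vatadu, ezeel

The suffix is conditioned by the last vowel: -el when the last vowel of the stem is a front vowel (*ribe*, *nisi*, *tawi*); -du when the last vowel of the stem is a back vowel (*mita*, *kotu*, *hafzo*).
Since the last vowel of *vata* is /a/ (a back vowel), it takes -du, giving *vatadu*.
*eze* — last vowel /e/ (a front vowel) → -el → *ezeel*.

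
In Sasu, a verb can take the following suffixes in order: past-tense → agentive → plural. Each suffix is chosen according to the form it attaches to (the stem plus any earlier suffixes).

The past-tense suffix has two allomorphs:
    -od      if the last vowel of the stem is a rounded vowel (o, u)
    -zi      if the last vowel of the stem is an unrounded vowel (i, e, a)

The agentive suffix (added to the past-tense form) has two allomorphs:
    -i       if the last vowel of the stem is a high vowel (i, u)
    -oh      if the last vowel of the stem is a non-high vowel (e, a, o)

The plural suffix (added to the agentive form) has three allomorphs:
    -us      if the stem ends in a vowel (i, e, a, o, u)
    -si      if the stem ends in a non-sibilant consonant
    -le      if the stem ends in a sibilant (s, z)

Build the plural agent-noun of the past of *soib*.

soibziius

Since the last vowel of *soib* is /i/ (an unrounded vowel), it takes -zi, giving *soibzi*.
The past-tense form *soibzi* — last vowel /i/ (a high vowel) → -i → *soibzii*.
Since the final sound of the agentive form *soibzii* is /i/ (a vowel), it takes -us, giving *soibziius*.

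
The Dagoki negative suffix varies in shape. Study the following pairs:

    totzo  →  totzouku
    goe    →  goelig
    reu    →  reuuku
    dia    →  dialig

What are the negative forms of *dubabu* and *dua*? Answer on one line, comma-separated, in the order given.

dubabuuku, dualig

The suffix is conditioned by the last vowel: -uku when the last vowel of the stem is a rounded vowel (*totzo*, *reu*); -lig when the last vowel of the stem is an unrounded vowel (*goe*, *dia*).
*dubabu*: last vowel = /u/, a rounded vowel → -uku → *dubabuuku*.
*dua* — last vowel /a/ (an unrounded vowel) → -lig → *dualig*.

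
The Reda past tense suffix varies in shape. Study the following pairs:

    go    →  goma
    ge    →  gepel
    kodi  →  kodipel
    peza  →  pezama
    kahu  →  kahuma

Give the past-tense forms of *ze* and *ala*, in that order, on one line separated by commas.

zepel, alama

The alternation tracks the last vowel of the stem — -pel when the last vowel of the stem is a front vowel (*ge*, *kodi*); -ma when the last vowel of the stem is a back vowel (*go*, *peza*, *kahu*).
*ze*: last vowel = /e/, a front vowel → -pel → *zepel*.
Since the last vowel of *ala* is /a/ (a back vowel), it takes -ma, giving *alama*.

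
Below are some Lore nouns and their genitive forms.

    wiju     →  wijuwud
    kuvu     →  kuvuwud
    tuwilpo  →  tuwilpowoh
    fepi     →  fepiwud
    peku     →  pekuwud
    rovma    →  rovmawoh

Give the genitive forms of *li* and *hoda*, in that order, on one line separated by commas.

liwud, hodawoh

The suffix is conditioned by the last vowel: -wud when the last vowel of the stem is a high vowel (*wiju*, *kuvu*, *fepi*, *peku*); -woh when the last vowel of the stem is a non-high vowel (*tuwilpo*, *rovma*).
*li* — last vowel /i/ (a high vowel) → -wud → *liwud*.
The last vowel of *hoda* is /a/, which is a non-high vowel, so the suffix is -woh, giving *hodawoh*.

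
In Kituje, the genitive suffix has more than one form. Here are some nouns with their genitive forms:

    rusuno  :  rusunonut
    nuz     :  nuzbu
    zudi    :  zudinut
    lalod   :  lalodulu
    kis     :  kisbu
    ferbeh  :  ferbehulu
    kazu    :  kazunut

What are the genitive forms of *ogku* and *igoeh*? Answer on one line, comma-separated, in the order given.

ogkunut, igoehulu

The alternation tracks the final sound of the stem — -bu when the stem ends in a sibilant (*nuz*, *kis*); -ulu when the stem ends in a non-sibilant consonant (*lalod*, *ferbeh*); -nut when the stem ends in a vowel (*rusuno*, *zudi*, *kazu*).
*ogku* — final sound /u/ (a vowel) → -nut → *ogkunut*.
Since the final sound of *igoeh* is /h/ (a non-sibilant consonant), it takes -ulu, giving *igoehulu*.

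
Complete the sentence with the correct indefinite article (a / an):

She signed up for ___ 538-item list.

The indefinite article is chosen by the initial *sound* of the following word, not its spelling.
The number *538* is spoken "five hundred …", beginning with /faɪv/ — a consonant sound.
So the article is *a*: She signed up for a 538-item list.

a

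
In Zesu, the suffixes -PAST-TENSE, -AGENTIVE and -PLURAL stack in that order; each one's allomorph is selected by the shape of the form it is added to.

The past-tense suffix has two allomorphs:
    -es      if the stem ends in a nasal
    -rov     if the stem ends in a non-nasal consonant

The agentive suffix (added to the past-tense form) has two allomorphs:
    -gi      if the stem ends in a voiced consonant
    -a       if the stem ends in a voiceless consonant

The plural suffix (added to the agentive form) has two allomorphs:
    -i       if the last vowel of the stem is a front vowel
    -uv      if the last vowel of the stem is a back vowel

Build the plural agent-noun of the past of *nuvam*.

nuvamesauv

*nuvam* — final consonant /m/ (a nasal) → -es → *nuvames*.
Since the final consonant of the past-tense form *nuvames* is /s/ (voiceless), it takes -a, giving *nuvamesa*.
The agentive form *nuvamesa*: last vowel = /a/, a back vowel → -uv → *nuvamesauv*.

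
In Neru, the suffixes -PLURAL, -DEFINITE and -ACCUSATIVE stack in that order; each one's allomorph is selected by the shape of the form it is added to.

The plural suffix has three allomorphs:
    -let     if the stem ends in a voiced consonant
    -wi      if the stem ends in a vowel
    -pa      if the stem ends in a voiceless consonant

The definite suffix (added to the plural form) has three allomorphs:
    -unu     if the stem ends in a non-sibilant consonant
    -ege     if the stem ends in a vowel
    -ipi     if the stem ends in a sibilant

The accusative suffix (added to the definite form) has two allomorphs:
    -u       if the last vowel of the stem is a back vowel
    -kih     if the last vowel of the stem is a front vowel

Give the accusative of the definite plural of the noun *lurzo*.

lurzowiegekih

The final sound of *lurzo* is /o/, which is a vowel, so the plural suffix is -wi, giving *lurzowi*.
Since the final sound of the plural form *lurzowi* is /i/ (a vowel), it takes -ege, giving *lurzowiege*.
Since the last vowel of the definite form *lurzowiege* is /e/ (a front vowel), it takes -kih, giving *lurzowiegekih*.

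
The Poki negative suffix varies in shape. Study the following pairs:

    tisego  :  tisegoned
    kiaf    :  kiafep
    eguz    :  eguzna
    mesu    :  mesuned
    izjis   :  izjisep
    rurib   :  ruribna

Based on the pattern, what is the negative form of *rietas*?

rietasep

Looking at the final sound of each stem: -ep when the stem ends in a voiceless consonant (*kiaf*, *izjis*); -na when the stem ends in a voiced consonant (*eguz*, *rurib*); -ned when the stem ends in a vowel (*tisego*, *mesu*).
*rietas* — final sound /s/ (a voiceless consonant) → -ep → *rietasep*.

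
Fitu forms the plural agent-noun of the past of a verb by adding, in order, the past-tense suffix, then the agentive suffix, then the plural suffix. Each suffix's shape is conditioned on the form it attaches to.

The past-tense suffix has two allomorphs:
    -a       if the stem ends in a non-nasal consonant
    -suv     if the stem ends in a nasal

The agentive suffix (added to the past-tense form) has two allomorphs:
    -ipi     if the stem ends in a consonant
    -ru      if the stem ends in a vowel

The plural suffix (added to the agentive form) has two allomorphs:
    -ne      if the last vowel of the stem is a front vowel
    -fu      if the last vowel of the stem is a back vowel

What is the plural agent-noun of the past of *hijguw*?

hijguwarufu

Since the final consonant of *hijguw* is /w/ (non-nasal), it takes -a, giving *hijguwa*.
The past-tense form *hijguwa* — final sound /a/ (a vowel) → -ru → *hijguwaru*.
The agentive form *hijguwaru*: last vowel = /u/, a back vowel → -fu → *hijguwarufu*.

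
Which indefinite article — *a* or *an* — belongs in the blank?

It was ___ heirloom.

an

The indefinite article is chosen by the initial *sound* of the following word, not its spelling.
*heirloom* begins with the sound /ɛ/ (silent h) — a vowel sound.
So the article is *an*: It was an heirloom.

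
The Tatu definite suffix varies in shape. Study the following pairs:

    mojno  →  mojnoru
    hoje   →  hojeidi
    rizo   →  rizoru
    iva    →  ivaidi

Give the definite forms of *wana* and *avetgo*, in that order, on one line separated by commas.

wanaidi, avetgoru

Looking at the last vowel of each stem: -ru when the last vowel of the stem is a rounded vowel (*mojno*, *rizo*); -idi when the last vowel of the stem is an unrounded vowel (*hoje*, *iva*).
*wana* — last vowel /a/ (an unrounded vowel) → -idi → *wanaidi*.
*avetgo* — last vowel /o/ (a rounded vowel) → -ru → *avetgoru*.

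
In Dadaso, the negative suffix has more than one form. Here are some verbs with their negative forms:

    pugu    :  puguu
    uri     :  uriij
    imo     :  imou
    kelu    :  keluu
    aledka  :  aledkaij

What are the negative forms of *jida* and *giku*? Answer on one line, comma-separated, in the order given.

jidaij, gikuu

The alternation tracks the last vowel of the stem — -u when the last vowel of the stem is a rounded vowel (*pugu*, *imo*, *kelu*); -ij when the last vowel of the stem is an unrounded vowel (*uri*, *aledka*).
*jida* — last vowel /a/ (an unrounded vowel) → -ij → *jidaij*.
*giku* — last vowel /u/ (a rounded vowel) → -u → *gikuu*.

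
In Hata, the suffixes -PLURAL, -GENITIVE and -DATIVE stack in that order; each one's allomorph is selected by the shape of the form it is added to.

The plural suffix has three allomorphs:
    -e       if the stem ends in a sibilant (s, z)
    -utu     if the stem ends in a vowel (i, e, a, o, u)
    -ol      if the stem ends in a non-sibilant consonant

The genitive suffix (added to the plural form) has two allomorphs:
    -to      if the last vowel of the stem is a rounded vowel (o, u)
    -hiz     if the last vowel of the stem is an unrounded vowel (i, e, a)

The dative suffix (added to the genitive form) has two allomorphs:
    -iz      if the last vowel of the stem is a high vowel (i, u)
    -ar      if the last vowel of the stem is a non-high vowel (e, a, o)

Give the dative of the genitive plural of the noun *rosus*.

rosusehiziz

The final sound of *rosus* is /s/, which is a sibilant, so the plural suffix is -e, giving *rosuse*.
The plural form *rosuse*: last vowel = /e/, an unrounded vowel → -hiz → *rosusehiz*.
The genitive form *rosusehiz*: last vowel = /i/, a high vowel → -iz → *rosusehiziz*.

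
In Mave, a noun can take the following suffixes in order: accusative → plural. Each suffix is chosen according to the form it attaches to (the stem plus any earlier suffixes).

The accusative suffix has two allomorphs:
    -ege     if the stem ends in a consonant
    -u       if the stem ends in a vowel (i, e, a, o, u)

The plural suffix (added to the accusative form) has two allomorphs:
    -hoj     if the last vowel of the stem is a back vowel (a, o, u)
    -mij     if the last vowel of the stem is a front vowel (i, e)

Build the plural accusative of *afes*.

Since the final sound of *afes* is /s/ (a consonant), it takes -ege, giving *afesege*.
The last vowel of the accusative form *afesege* is /e/, which is a front vowel, so the plural suffix is -mij, giving *afesegemij*.

afesegemij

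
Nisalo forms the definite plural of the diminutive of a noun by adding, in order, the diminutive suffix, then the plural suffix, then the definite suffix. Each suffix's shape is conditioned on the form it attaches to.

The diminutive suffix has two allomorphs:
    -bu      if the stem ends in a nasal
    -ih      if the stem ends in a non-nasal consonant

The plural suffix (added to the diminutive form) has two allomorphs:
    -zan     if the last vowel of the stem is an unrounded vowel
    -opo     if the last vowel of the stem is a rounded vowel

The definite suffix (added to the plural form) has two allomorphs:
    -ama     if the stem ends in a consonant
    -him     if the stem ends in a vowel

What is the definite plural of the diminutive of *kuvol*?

kuvolihzanama

Since the final consonant of *kuvol* is /l/ (non-nasal), it takes -ih, giving *kuvolih*.
The last vowel of the diminutive form *kuvolih* is /i/, which is an unrounded vowel, so the plural suffix is -zan, giving *kuvolihzan*.
The plural form *kuvolihzan* — final sound /n/ (a consonant) → -ama → *kuvolihzanama*.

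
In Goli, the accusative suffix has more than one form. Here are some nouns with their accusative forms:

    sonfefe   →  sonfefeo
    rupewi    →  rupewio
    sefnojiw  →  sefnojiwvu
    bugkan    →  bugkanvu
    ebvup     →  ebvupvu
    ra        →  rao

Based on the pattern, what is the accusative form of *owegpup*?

owegpupvu

The alternation tracks the final sound of the stem — -vu when the stem ends in a consonant (*sefnojiw*, *bugkan*, *ebvup*); -o when the stem ends in a vowel (*sonfefe*, *rupewi*, *ra*).
*owegpup* — final sound /p/ (a consonant) → -vu → *owegpupvu*.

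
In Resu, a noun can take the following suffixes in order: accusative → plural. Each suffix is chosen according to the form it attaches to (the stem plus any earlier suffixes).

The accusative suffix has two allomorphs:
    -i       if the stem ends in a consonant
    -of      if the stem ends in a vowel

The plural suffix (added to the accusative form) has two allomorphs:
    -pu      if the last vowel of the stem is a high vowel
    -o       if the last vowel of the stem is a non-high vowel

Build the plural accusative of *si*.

siofo

*si* — final sound /i/ (a vowel) → -of → *siof*.
The accusative form *siof* — last vowel /o/ (a non-high vowel) → -o → *siofo*.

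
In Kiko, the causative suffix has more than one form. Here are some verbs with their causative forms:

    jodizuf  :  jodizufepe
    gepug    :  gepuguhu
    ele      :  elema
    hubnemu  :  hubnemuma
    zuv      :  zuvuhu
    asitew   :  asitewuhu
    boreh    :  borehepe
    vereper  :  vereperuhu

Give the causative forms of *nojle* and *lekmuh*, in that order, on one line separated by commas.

The pattern is voicing of the final sound: -epe when the stem ends in a voiceless consonant (*jodizuf*, *boreh*); -uhu when the stem ends in a voiced consonant (*gepug*, *zuv*, *asitew*, *vereper*); -ma when the stem ends in a vowel (*ele*, *hubnemu*).
The final sound of *nojle* is /e/, which is a vowel, so the suffix is -ma, giving *nojlema*.
Since the final sound of *lekmuh* is /h/ (a voiceless consonant), it takes -epe, giving *lekmuhepe*.

nojlema, lekmuhepe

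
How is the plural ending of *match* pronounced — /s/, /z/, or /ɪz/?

/ɪz/

The stem *match* ends in a sibilant (/s, z, ʃ, ʒ, tʃ, dʒ/).
The plural suffix surfaces as /ɪz/ after sibilants, /s/ after other voiceless consonants, and /z/ after other voiced sounds.
So the plural -s on *match* is pronounced /ɪz/.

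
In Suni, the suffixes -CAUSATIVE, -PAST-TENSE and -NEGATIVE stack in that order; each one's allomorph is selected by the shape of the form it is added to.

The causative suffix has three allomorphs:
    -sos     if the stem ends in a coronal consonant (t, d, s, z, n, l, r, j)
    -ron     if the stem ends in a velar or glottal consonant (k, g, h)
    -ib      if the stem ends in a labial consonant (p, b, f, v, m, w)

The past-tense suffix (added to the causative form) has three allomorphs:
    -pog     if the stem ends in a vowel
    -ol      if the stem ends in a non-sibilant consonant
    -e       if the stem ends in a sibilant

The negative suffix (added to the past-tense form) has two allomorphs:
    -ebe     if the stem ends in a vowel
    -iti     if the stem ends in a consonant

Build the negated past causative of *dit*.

The final consonant of *dit* is /t/, which is coronal, so the causative suffix is -sos, giving *ditsos*.
The causative form *ditsos*: final sound = /s/, a sibilant → -e → *ditsose*.
Since the final sound of the past-tense form *ditsose* is /e/ (a vowel), it takes -ebe, giving *ditsoseebe*.

ditsoseebe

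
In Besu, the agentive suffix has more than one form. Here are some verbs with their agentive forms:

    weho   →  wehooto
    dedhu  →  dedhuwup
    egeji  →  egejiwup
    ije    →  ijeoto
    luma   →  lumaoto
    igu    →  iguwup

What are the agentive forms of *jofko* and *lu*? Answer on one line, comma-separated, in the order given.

jofkooto, luwup

The suffix is conditioned by the last vowel: -wup when the last vowel of the stem is a high vowel (*dedhu*, *egeji*, *igu*); -oto when the last vowel of the stem is a non-high vowel (*weho*, *ije*, *luma*).
The last vowel of *jofko* is /o/, which is a non-high vowel, so the suffix is -oto, giving *jofkooto*.
*lu* — last vowel /u/ (a high vowel) → -wup → *luwup*.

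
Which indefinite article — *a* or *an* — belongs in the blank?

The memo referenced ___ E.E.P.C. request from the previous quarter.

an

The indefinite article is chosen by the initial *sound* of the following word, not its spelling.
The initialism *E.E.P.C.* is read letter by letter; the first letter, E, is pronounced /iː/, which begins with a vowel sound.
So the article is *an*: The memo referenced an E.E.P.C. request from the previous quarter.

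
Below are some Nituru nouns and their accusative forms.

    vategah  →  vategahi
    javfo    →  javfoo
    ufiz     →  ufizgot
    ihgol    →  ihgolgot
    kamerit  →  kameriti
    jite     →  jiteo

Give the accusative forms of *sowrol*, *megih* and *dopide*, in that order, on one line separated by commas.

sowrolgot, megihi, dopideo

Looking at the final sound of each stem: -i when the stem ends in a voiceless consonant (*vategah*, *kamerit*); -got when the stem ends in a voiced consonant (*ufiz*, *ihgol*); -o when the stem ends in a vowel (*javfo*, *jite*).
The final sound of *sowrol* is /l/, which is a voiced consonant, so the suffix is -got, giving *sowrolgot*.
*megih*: final sound = /h/, a voiceless consonant → -i → *megihi*.
Since the final sound of *dopide* is /e/ (a vowel), it takes -o, giving *dopideo*.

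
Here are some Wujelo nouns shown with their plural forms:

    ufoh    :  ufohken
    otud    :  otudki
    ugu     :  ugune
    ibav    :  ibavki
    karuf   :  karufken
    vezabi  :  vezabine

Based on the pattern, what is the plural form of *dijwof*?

The suffix is conditioned by the final sound: -ken when the stem ends in a voiceless consonant (*ufoh*, *karuf*); -ki when the stem ends in a voiced consonant (*otud*, *ibav*); -ne when the stem ends in a vowel (*ugu*, *vezabi*).
*dijwof* — final sound /f/ (a voiceless consonant) → -ken → *dijwofken*.

dijwofken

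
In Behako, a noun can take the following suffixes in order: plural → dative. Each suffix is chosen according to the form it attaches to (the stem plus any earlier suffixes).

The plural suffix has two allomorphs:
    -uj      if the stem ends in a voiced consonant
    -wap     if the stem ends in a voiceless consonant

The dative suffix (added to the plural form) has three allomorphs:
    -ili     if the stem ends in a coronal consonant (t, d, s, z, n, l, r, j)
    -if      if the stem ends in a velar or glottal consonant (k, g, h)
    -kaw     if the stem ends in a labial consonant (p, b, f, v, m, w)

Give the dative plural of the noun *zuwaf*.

zuwafwapkaw

The final consonant of *zuwaf* is /f/, which is voiceless, so the plural suffix is -wap, giving *zuwafwap*.
Since the final consonant of the plural form *zuwafwap* is /p/ (labial), it takes -kaw, giving *zuwafwapkaw*.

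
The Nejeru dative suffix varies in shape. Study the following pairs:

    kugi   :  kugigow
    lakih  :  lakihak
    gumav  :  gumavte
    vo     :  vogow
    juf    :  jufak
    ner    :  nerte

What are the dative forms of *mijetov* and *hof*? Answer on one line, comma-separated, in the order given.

mijetovte, hofak

The pattern is voicing of the final sound: -ak when the stem ends in a voiceless consonant (*lakih*, *juf*); -te when the stem ends in a voiced consonant (*gumav*, *ner*); -gow when the stem ends in a vowel (*kugi*, *vo*).
*mijetov* — final sound /v/ (a voiced consonant) → -te → *mijetovte*.
*hof* — final sound /f/ (a voiceless consonant) → -ak → *hofak*.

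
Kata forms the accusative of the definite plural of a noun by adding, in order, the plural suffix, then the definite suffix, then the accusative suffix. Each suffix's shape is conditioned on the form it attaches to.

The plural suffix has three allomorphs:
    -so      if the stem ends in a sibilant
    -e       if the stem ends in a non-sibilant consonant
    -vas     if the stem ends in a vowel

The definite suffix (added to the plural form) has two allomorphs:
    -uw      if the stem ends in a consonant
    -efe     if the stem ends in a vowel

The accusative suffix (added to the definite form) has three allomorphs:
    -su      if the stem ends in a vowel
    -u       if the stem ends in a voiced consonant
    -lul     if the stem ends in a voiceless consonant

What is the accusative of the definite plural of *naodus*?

Since the final sound of *naodus* is /s/ (a sibilant), it takes -so, giving *naodusso*.
Since the final sound of the plural form *naodusso* is /o/ (a vowel), it takes -efe, giving *naodussoefe*.
Since the final sound of the definite form *naodussoefe* is /e/ (a vowel), it takes -su, giving *naodussoefesu*.

naodussoefesu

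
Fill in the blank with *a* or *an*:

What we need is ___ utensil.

a

The indefinite article is chosen by the initial *sound* of the following word, not its spelling.
*utensil* begins with the sound /juː/ (u pronounced /juː/) — a consonant sound.
So the article is *a*: What we need is a utensil.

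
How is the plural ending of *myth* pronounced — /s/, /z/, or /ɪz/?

The stem *myth* ends in a voiceless non-sibilant consonant.
The plural suffix surfaces as /ɪz/ after sibilants, /s/ after other voiceless consonants, and /z/ after other voiced sounds.
So the plural -s on *myth* is pronounced /s/.

/s/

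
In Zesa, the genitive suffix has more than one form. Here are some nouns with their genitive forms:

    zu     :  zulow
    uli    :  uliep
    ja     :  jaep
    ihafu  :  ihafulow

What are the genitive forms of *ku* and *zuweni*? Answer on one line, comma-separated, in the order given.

The pattern is rounding harmony: -low when the last vowel of the stem is a rounded vowel (*zu*, *ihafu*); -ep when the last vowel of the stem is an unrounded vowel (*uli*, *ja*).
The last vowel of *ku* is /u/, which is a rounded vowel, so the suffix is -low, giving *kulow*.
*zuweni*: last vowel = /i/, an unrounded vowel → -ep → *zuweniep*.

kulow, zuweniep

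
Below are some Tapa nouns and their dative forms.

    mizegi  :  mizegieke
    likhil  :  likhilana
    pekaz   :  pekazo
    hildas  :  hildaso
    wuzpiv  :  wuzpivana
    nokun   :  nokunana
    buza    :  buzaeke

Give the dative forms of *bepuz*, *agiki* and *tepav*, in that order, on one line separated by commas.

bepuzo, agikieke, tepavana

Looking at the final sound of each stem: -o when the stem ends in a sibilant (*pekaz*, *hildas*); -ana when the stem ends in a non-sibilant consonant (*likhil*, *wuzpiv*, *nokun*); -eke when the stem ends in a vowel (*mizegi*, *buza*).
*bepuz* — final sound /z/ (a sibilant) → -o → *bepuzo*.
*agiki* — final sound /i/ (a vowel) → -eke → *agikieke*.
Since the final sound of *tepav* is /v/ (a non-sibilant consonant), it takes -ana, giving *tepavana*.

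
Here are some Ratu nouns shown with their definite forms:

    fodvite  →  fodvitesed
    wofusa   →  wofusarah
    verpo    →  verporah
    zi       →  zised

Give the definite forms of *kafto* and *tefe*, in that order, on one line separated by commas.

Looking at the last vowel of each stem: -sed when the last vowel of the stem is a front vowel (*fodvite*, *zi*); -rah when the last vowel of the stem is a back vowel (*wofusa*, *verpo*).
Since the last vowel of *kafto* is /o/ (a back vowel), it takes -rah, giving *kaftorah*.
Since the last vowel of *tefe* is /e/ (a front vowel), it takes -sed, giving *tefesed*.

kaftorah, tefesed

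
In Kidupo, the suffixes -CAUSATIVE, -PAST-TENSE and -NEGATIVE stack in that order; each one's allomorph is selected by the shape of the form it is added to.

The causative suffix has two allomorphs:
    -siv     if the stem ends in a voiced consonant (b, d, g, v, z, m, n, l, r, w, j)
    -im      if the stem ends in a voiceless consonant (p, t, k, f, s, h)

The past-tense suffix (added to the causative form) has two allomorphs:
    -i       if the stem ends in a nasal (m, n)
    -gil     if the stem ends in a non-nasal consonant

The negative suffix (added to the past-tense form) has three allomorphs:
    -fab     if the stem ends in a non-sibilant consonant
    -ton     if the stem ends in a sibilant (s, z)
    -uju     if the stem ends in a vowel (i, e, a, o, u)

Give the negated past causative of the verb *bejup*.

bejupimiuju

Since the final consonant of *bejup* is /p/ (voiceless), it takes -im, giving *bejupim*.
The final consonant of the causative form *bejupim* is /m/, which is a nasal, so the past-tense suffix is -i, giving *bejupimi*.
The past-tense form *bejupimi*: final sound = /i/, a vowel → -uju → *bejupimiuju*.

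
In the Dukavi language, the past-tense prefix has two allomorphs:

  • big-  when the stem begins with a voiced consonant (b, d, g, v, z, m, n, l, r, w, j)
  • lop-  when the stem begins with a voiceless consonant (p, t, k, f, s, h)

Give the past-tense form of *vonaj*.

*vonaj* — first consonant /v/ (voiced) → big- → *bigvonaj*.

bigvonaj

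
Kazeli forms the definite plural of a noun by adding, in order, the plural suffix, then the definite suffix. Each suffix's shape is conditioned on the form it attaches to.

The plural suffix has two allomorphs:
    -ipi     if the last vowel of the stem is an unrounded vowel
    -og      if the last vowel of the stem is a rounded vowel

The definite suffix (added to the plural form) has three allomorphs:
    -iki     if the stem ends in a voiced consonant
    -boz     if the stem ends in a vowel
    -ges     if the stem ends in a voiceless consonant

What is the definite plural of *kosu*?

*kosu* — last vowel /u/ (a rounded vowel) → -og → *kosuog*.
The final sound of the plural form *kosuog* is /g/, which is a voiced consonant, so the definite suffix is -iki, giving *kosuogiki*.

kosuogiki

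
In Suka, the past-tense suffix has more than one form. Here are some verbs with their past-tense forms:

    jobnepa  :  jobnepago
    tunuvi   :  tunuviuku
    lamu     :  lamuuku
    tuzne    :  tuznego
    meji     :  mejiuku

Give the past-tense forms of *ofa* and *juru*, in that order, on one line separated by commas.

ofago, juruuku

The pattern is height harmony: -uku when the last vowel of the stem is a high vowel (*tunuvi*, *lamu*, *meji*); -go when the last vowel of the stem is a non-high vowel (*jobnepa*, *tuzne*).
*ofa*: last vowel = /a/, a non-high vowel → -go → *ofago*.
Since the last vowel of *juru* is /u/ (a high vowel), it takes -uku, giving *juruuku*.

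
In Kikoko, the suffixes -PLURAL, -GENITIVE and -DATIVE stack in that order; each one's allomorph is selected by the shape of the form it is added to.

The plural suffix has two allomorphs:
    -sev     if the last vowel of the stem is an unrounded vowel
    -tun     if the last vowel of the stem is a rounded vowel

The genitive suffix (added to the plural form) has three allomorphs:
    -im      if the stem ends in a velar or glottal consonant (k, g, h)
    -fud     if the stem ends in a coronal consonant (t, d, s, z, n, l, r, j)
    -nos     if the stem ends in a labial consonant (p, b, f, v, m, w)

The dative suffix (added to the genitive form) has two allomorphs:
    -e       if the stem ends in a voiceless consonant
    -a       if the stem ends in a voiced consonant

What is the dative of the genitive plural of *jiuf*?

jiuftunfuda

*jiuf* — last vowel /u/ (a rounded vowel) → -tun → *jiuftun*.
Since the final consonant of the plural form *jiuftun* is /n/ (coronal), it takes -fud, giving *jiuftunfud*.
The genitive form *jiuftunfud*: final consonant = /d/, voiced → -a → *jiuftunfuda*.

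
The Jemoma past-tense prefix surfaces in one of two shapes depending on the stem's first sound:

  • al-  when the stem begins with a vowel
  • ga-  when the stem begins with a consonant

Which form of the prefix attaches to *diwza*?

Since the first sound of *diwza* is /d/ (a consonant), it takes ga-.

ga-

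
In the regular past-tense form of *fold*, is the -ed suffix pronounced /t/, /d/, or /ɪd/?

/ɪd/

The stem *fold* ends in /t/ or /d/.
The -ed suffix is realized as /ɪd/ after /t, d/; as /t/ after other voiceless consonants; and as /d/ after other voiced sounds.
So -ed on *fold* is pronounced /ɪd/.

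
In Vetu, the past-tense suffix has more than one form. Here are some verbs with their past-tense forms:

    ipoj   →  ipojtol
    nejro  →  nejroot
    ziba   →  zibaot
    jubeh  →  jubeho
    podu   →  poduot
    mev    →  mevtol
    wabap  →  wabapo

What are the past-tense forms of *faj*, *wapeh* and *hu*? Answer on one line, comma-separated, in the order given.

The suffix is conditioned by the final sound: -o when the stem ends in a voiceless consonant (*jubeh*, *wabap*); -tol when the stem ends in a voiced consonant (*ipoj*, *mev*); -ot when the stem ends in a vowel (*nejro*, *ziba*, *podu*).
Since the final sound of *faj* is /j/ (a voiced consonant), it takes -tol, giving *fajtol*.
Since the final sound of *wapeh* is /h/ (a voiceless consonant), it takes -o, giving *wapeho*.
The final sound of *hu* is /u/, which is a vowel, so the suffix is -ot, giving *huot*.

fajtol, wapeho, huot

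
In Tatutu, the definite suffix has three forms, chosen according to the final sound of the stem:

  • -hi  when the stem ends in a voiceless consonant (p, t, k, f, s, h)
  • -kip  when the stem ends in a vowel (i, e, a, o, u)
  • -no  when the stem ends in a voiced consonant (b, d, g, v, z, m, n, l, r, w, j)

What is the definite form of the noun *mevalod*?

The final sound of *mevalod* is /d/, which is a voiced consonant, so the suffix is -no, giving *mevalodno*.

mevalodno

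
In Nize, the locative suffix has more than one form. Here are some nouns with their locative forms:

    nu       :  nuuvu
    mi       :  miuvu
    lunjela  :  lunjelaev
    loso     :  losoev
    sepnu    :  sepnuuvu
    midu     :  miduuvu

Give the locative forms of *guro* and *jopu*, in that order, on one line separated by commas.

guroev, jopuuvu

The suffix is conditioned by the last vowel: -uvu when the last vowel of the stem is a high vowel (*nu*, *mi*, *sepnu*, *midu*); -ev when the last vowel of the stem is a non-high vowel (*lunjela*, *loso*).
Since the last vowel of *guro* is /o/ (a non-high vowel), it takes -ev, giving *guroev*.
Since the last vowel of *jopu* is /u/ (a high vowel), it takes -uvu, giving *jopuuvu*.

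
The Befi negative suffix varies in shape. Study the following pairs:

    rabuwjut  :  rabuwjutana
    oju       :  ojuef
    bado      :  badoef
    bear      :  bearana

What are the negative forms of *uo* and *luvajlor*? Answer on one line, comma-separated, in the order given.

uoef, luvajlorana

The alternation tracks the final sound of the stem — -ana when the stem ends in a consonant (*rabuwjut*, *bear*); -ef when the stem ends in a vowel (*oju*, *bado*).
*uo* — final sound /o/ (a vowel) → -ef → *uoef*.
*luvajlor*: final sound = /r/, a consonant → -ana → *luvajlorana*.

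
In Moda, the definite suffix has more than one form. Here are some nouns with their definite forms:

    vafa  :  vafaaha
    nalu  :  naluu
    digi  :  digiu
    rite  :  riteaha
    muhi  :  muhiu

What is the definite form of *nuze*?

nuzeaha

The alternation tracks the last vowel of the stem — -u when the last vowel of the stem is a high vowel (*nalu*, *digi*, *muhi*); -aha when the last vowel of the stem is a non-high vowel (*vafa*, *rite*).
Since the last vowel of *nuze* is /e/ (a non-high vowel), it takes -aha, giving *nuzeaha*.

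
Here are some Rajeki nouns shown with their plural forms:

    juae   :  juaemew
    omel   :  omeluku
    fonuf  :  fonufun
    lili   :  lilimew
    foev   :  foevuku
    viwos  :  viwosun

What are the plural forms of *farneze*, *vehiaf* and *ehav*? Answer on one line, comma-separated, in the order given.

Looking at the final sound of each stem: -un when the stem ends in a voiceless consonant (*fonuf*, *viwos*); -uku when the stem ends in a voiced consonant (*omel*, *foev*); -mew when the stem ends in a vowel (*juae*, *lili*).
*farneze*: final sound = /e/, a vowel → -mew → *farnezemew*.
*vehiaf* — final sound /f/ (a voiceless consonant) → -un → *vehiafun*.
*ehav*: final sound = /v/, a voiced consonant → -uku → *ehavuku*.

farnezemew, vehiafun, ehavuku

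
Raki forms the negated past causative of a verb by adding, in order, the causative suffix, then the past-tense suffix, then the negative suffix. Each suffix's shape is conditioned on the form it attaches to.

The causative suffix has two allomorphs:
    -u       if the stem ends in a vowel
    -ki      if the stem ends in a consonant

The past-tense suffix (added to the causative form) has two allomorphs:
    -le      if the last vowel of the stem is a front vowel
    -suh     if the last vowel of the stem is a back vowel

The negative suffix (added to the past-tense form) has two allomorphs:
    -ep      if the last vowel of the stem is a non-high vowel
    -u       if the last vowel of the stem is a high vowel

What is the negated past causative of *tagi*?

tagiusuhu

*tagi*: final sound = /i/, a vowel → -u → *tagiu*.
Since the last vowel of the causative form *tagiu* is /u/ (a back vowel), it takes -suh, giving *tagiusuh*.
Since the last vowel of the past-tense form *tagiusuh* is /u/ (a high vowel), it takes -u, giving *tagiusuhu*.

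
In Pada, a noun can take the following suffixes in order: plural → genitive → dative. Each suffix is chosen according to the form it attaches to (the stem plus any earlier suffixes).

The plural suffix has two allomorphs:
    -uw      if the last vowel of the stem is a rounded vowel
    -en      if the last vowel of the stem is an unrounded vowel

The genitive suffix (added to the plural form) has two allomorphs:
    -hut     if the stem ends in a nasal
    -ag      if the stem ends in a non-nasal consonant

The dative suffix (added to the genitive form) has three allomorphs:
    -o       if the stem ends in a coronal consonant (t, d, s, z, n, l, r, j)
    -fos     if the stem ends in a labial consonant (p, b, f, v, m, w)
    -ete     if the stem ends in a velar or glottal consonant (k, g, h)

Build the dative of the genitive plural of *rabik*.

The last vowel of *rabik* is /i/, which is an unrounded vowel, so the plural suffix is -en, giving *rabiken*.
The plural form *rabiken*: final consonant = /n/, a nasal → -hut → *rabikenhut*.
The genitive form *rabikenhut*: final consonant = /t/, coronal → -o → *rabikenhuto*.

rabikenhuto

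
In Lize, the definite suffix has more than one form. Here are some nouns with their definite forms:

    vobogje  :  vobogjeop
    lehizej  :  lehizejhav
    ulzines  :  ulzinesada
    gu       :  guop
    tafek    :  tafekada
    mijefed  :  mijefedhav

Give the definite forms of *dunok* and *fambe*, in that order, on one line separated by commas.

Looking at the final sound of each stem: -ada when the stem ends in a voiceless consonant (*ulzines*, *tafek*); -hav when the stem ends in a voiced consonant (*lehizej*, *mijefed*); -op when the stem ends in a vowel (*vobogje*, *gu*).
*dunok* — final sound /k/ (a voiceless consonant) → -ada → *dunokada*.
*fambe* — final sound /e/ (a vowel) → -op → *fambeop*.

dunokada, fambeop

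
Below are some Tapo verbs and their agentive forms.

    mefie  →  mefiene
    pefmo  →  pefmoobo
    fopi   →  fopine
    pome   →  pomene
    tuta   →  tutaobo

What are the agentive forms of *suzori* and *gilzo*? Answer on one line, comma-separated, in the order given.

Looking at the last vowel of each stem: -ne when the last vowel of the stem is a front vowel (*mefie*, *fopi*, *pome*); -obo when the last vowel of the stem is a back vowel (*pefmo*, *tuta*).
The last vowel of *suzori* is /i/, which is a front vowel, so the suffix is -ne, giving *suzorine*.
The last vowel of *gilzo* is /o/, which is a back vowel, so the suffix is -obo, giving *gilzoobo*.

suzorine, gilzoobo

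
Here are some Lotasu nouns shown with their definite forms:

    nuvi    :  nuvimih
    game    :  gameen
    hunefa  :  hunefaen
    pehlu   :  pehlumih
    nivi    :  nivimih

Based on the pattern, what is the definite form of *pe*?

peen

The pattern is height harmony: -mih when the last vowel of the stem is a high vowel (*nuvi*, *pehlu*, *nivi*); -en when the last vowel of the stem is a non-high vowel (*game*, *hunefa*).
The last vowel of *pe* is /e/, which is a non-high vowel, so the suffix is -en, giving *peen*.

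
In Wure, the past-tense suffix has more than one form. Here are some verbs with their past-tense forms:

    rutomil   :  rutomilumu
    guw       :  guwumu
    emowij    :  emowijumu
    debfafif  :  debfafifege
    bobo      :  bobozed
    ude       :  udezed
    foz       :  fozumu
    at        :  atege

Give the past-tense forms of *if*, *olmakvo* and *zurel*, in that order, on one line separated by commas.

ifege, olmakvozed, zurelumu

Looking at the final sound of each stem: -ege when the stem ends in a voiceless consonant (*debfafif*, *at*); -umu when the stem ends in a voiced consonant (*rutomil*, *guw*, *emowij*, *foz*); -zed when the stem ends in a vowel (*bobo*, *ude*).
Since the final sound of *if* is /f/ (a voiceless consonant), it takes -ege, giving *ifege*.
*olmakvo* — final sound /o/ (a vowel) → -zed → *olmakvozed*.
*zurel* — final sound /l/ (a voiced consonant) → -umu → *zurelumu*.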